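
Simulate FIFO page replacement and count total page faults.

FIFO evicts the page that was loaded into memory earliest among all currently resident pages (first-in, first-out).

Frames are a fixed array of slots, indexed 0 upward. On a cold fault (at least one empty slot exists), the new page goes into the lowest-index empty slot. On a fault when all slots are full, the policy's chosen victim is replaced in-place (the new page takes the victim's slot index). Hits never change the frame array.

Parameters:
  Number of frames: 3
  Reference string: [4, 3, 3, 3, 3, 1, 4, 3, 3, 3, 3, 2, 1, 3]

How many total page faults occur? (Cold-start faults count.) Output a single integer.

Step 0: ref 4 → FAULT, frames=[4,-,-]
Step 1: ref 3 → FAULT, frames=[4,3,-]
Step 2: ref 3 → HIT, frames=[4,3,-]
Step 3: ref 3 → HIT, frames=[4,3,-]
Step 4: ref 3 → HIT, frames=[4,3,-]
Step 5: ref 1 → FAULT, frames=[4,3,1]
Step 6: ref 4 → HIT, frames=[4,3,1]
Step 7: ref 3 → HIT, frames=[4,3,1]
Step 8: ref 3 → HIT, frames=[4,3,1]
Step 9: ref 3 → HIT, frames=[4,3,1]
Step 10: ref 3 → HIT, frames=[4,3,1]
Step 11: ref 2 → FAULT (evict 4), frames=[2,3,1]
Step 12: ref 1 → HIT, frames=[2,3,1]
Step 13: ref 3 → HIT, frames=[2,3,1]
Total faults: 4

Answer: 4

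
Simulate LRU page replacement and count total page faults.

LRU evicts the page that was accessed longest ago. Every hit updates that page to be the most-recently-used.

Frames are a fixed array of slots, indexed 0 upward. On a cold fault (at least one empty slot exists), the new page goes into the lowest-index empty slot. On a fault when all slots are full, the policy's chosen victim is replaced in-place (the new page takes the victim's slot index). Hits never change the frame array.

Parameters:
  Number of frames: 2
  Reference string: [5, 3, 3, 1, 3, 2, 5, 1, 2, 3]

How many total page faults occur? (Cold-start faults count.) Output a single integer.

Step 0: ref 5 → FAULT, frames=[5,-]
Step 1: ref 3 → FAULT, frames=[5,3]
Step 2: ref 3 → HIT, frames=[5,3]
Step 3: ref 1 → FAULT (evict 5), frames=[1,3]
Step 4: ref 3 → HIT, frames=[1,3]
Step 5: ref 2 → FAULT (evict 1), frames=[2,3]
Step 6: ref 5 → FAULT (evict 3), frames=[2,5]
Step 7: ref 1 → FAULT (evict 2), frames=[1,5]
Step 8: ref 2 → FAULT (evict 5), frames=[1,2]
Step 9: ref 3 → FAULT (evict 1), frames=[3,2]
Total faults: 8

Answer: 8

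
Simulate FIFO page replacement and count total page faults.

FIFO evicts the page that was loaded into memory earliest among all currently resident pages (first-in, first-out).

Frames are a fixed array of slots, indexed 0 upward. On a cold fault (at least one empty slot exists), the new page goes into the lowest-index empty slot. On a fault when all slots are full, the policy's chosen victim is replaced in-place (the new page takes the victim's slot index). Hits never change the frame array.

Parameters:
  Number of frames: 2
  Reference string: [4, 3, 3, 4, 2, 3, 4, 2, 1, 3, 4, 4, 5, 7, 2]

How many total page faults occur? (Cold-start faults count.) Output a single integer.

Step 0: ref 4 → FAULT, frames=[4,-]
Step 1: ref 3 → FAULT, frames=[4,3]
Step 2: ref 3 → HIT, frames=[4,3]
Step 3: ref 4 → HIT, frames=[4,3]
Step 4: ref 2 → FAULT (evict 4), frames=[2,3]
Step 5: ref 3 → HIT, frames=[2,3]
Step 6: ref 4 → FAULT (evict 3), frames=[2,4]
Step 7: ref 2 → HIT, frames=[2,4]
Step 8: ref 1 → FAULT (evict 2), frames=[1,4]
Step 9: ref 3 → FAULT (evict 4), frames=[1,3]
Step 10: ref 4 → FAULT (evict 1), frames=[4,3]
Step 11: ref 4 → HIT, frames=[4,3]
Step 12: ref 5 → FAULT (evict 3), frames=[4,5]
Step 13: ref 7 → FAULT (evict 4), frames=[7,5]
Step 14: ref 2 → FAULT (evict 5), frames=[7,2]
Total faults: 10

Answer: 10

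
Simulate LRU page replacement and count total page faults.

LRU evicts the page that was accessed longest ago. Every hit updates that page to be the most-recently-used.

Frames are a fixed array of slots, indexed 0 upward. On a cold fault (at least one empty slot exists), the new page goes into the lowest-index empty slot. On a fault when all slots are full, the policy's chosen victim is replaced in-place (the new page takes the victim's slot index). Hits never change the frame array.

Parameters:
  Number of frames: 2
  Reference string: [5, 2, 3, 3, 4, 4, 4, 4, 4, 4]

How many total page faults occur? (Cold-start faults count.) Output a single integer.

Step 0: ref 5 → FAULT, frames=[5,-]
Step 1: ref 2 → FAULT, frames=[5,2]
Step 2: ref 3 → FAULT (evict 5), frames=[3,2]
Step 3: ref 3 → HIT, frames=[3,2]
Step 4: ref 4 → FAULT (evict 2), frames=[3,4]
Step 5: ref 4 → HIT, frames=[3,4]
Step 6: ref 4 → HIT, frames=[3,4]
Step 7: ref 4 → HIT, frames=[3,4]
Step 8: ref 4 → HIT, frames=[3,4]
Step 9: ref 4 → HIT, frames=[3,4]
Total faults: 4

Answer: 4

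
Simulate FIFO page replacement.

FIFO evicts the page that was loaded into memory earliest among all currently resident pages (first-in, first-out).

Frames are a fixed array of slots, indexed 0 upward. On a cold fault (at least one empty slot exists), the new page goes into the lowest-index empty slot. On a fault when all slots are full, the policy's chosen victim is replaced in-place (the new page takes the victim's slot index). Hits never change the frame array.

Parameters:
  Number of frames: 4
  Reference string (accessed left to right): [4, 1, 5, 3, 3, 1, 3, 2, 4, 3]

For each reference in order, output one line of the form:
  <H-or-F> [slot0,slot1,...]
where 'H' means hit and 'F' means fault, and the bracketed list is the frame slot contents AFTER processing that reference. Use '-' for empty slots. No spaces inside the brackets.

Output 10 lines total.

F [4,-,-,-]
F [4,1,-,-]
F [4,1,5,-]
F [4,1,5,3]
H [4,1,5,3]
H [4,1,5,3]
H [4,1,5,3]
F [2,1,5,3]
F [2,4,5,3]
H [2,4,5,3]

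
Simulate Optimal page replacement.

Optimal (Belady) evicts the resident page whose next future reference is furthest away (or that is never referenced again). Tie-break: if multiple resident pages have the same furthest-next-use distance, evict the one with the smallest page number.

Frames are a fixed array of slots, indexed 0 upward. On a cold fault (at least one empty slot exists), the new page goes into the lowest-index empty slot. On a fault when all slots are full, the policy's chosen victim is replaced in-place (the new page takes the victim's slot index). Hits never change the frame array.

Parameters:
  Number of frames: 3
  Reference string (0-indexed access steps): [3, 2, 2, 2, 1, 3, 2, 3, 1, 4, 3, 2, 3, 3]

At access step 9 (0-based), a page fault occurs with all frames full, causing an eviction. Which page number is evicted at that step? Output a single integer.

Answer: 1

Derivation:
Step 0: ref 3 -> FAULT, frames=[3,-,-]
Step 1: ref 2 -> FAULT, frames=[3,2,-]
Step 2: ref 2 -> HIT, frames=[3,2,-]
Step 3: ref 2 -> HIT, frames=[3,2,-]
Step 4: ref 1 -> FAULT, frames=[3,2,1]
Step 5: ref 3 -> HIT, frames=[3,2,1]
Step 6: ref 2 -> HIT, frames=[3,2,1]
Step 7: ref 3 -> HIT, frames=[3,2,1]
Step 8: ref 1 -> HIT, frames=[3,2,1]
Step 9: ref 4 -> FAULT, evict 1, frames=[3,2,4]
At step 9: evicted page 1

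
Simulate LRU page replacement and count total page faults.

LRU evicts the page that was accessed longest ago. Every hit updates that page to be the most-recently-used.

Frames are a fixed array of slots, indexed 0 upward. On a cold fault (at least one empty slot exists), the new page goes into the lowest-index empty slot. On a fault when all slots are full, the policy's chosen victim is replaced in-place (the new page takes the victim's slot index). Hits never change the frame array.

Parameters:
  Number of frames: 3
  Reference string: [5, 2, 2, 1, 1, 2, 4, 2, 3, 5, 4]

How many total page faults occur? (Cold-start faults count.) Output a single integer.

Step 0: ref 5 → FAULT, frames=[5,-,-]
Step 1: ref 2 → FAULT, frames=[5,2,-]
Step 2: ref 2 → HIT, frames=[5,2,-]
Step 3: ref 1 → FAULT, frames=[5,2,1]
Step 4: ref 1 → HIT, frames=[5,2,1]
Step 5: ref 2 → HIT, frames=[5,2,1]
Step 6: ref 4 → FAULT (evict 5), frames=[4,2,1]
Step 7: ref 2 → HIT, frames=[4,2,1]
Step 8: ref 3 → FAULT (evict 1), frames=[4,2,3]
Step 9: ref 5 → FAULT (evict 4), frames=[5,2,3]
Step 10: ref 4 → FAULT (evict 2), frames=[5,4,3]
Total faults: 7

Answer: 7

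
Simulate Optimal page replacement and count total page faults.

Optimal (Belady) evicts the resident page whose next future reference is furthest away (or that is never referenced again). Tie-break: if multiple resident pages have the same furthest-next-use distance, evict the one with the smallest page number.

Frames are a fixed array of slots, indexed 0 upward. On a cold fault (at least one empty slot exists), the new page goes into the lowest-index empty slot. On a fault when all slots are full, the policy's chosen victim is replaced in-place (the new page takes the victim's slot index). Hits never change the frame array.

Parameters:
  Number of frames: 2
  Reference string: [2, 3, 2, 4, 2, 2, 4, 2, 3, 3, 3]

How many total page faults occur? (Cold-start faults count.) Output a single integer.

Step 0: ref 2 → FAULT, frames=[2,-]
Step 1: ref 3 → FAULT, frames=[2,3]
Step 2: ref 2 → HIT, frames=[2,3]
Step 3: ref 4 → FAULT (evict 3), frames=[2,4]
Step 4: ref 2 → HIT, frames=[2,4]
Step 5: ref 2 → HIT, frames=[2,4]
Step 6: ref 4 → HIT, frames=[2,4]
Step 7: ref 2 → HIT, frames=[2,4]
Step 8: ref 3 → FAULT (evict 2), frames=[3,4]
Step 9: ref 3 → HIT, frames=[3,4]
Step 10: ref 3 → HIT, frames=[3,4]
Total faults: 4

Answer: 4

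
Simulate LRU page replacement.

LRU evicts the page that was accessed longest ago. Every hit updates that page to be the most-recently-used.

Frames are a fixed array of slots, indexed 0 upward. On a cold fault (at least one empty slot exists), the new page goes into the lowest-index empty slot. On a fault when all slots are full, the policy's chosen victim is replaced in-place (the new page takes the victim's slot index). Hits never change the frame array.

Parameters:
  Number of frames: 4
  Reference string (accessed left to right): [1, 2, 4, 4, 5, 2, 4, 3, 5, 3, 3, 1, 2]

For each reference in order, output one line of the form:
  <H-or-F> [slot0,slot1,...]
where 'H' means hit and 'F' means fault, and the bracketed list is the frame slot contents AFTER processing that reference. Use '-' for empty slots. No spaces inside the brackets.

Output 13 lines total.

F [1,-,-,-]
F [1,2,-,-]
F [1,2,4,-]
H [1,2,4,-]
F [1,2,4,5]
H [1,2,4,5]
H [1,2,4,5]
F [3,2,4,5]
H [3,2,4,5]
H [3,2,4,5]
H [3,2,4,5]
F [3,1,4,5]
F [3,1,2,5]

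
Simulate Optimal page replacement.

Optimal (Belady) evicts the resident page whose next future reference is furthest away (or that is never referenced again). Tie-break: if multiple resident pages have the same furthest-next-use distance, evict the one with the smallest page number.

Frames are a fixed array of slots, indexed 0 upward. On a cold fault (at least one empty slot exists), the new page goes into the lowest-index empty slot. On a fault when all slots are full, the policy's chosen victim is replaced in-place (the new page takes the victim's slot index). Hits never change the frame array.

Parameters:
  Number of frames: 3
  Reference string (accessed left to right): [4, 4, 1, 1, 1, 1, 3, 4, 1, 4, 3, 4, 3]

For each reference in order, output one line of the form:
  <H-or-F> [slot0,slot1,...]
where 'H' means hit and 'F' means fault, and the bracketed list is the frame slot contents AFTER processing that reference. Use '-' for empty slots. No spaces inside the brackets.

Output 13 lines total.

F [4,-,-]
H [4,-,-]
F [4,1,-]
H [4,1,-]
H [4,1,-]
H [4,1,-]
F [4,1,3]
H [4,1,3]
H [4,1,3]
H [4,1,3]
H [4,1,3]
H [4,1,3]
H [4,1,3]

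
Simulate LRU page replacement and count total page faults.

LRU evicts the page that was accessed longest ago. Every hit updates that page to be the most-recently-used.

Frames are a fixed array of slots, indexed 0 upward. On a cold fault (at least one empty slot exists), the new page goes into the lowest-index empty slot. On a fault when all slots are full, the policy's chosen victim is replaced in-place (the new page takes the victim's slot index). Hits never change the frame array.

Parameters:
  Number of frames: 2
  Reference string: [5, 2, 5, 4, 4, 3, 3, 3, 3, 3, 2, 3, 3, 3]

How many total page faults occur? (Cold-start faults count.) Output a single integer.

Answer: 5

Derivation:
Step 0: ref 5 → FAULT, frames=[5,-]
Step 1: ref 2 → FAULT, frames=[5,2]
Step 2: ref 5 → HIT, frames=[5,2]
Step 3: ref 4 → FAULT (evict 2), frames=[5,4]
Step 4: ref 4 → HIT, frames=[5,4]
Step 5: ref 3 → FAULT (evict 5), frames=[3,4]
Step 6: ref 3 → HIT, frames=[3,4]
Step 7: ref 3 → HIT, frames=[3,4]
Step 8: ref 3 → HIT, frames=[3,4]
Step 9: ref 3 → HIT, frames=[3,4]
Step 10: ref 2 → FAULT (evict 4), frames=[3,2]
Step 11: ref 3 → HIT, frames=[3,2]
Step 12: ref 3 → HIT, frames=[3,2]
Step 13: ref 3 → HIT, frames=[3,2]
Total faults: 5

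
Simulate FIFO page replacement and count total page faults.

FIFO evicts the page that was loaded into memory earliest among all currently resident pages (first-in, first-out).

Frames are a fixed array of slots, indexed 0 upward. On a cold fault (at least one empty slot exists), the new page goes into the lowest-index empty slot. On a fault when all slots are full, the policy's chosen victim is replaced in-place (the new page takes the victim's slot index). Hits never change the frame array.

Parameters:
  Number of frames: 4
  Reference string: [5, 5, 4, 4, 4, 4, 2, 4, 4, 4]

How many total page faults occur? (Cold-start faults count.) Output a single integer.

Step 0: ref 5 → FAULT, frames=[5,-,-,-]
Step 1: ref 5 → HIT, frames=[5,-,-,-]
Step 2: ref 4 → FAULT, frames=[5,4,-,-]
Step 3: ref 4 → HIT, frames=[5,4,-,-]
Step 4: ref 4 → HIT, frames=[5,4,-,-]
Step 5: ref 4 → HIT, frames=[5,4,-,-]
Step 6: ref 2 → FAULT, frames=[5,4,2,-]
Step 7: ref 4 → HIT, frames=[5,4,2,-]
Step 8: ref 4 → HIT, frames=[5,4,2,-]
Step 9: ref 4 → HIT, frames=[5,4,2,-]
Total faults: 3

Answer: 3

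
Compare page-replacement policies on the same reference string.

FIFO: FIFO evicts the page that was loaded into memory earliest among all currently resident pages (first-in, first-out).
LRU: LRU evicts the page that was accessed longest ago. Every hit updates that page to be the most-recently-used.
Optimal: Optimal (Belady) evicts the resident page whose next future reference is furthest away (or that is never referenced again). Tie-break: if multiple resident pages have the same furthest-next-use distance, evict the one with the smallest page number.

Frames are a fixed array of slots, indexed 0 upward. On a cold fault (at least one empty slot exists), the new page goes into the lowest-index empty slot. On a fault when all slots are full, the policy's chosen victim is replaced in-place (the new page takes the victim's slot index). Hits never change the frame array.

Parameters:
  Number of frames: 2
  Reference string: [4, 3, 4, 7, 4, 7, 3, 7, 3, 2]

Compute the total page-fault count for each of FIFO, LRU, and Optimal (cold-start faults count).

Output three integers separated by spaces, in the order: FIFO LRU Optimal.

--- FIFO ---
  step 0: ref 4 -> FAULT, frames=[4,-] (faults so far: 1)
  step 1: ref 3 -> FAULT, frames=[4,3] (faults so far: 2)
  step 2: ref 4 -> HIT, frames=[4,3] (faults so far: 2)
  step 3: ref 7 -> FAULT, evict 4, frames=[7,3] (faults so far: 3)
  step 4: ref 4 -> FAULT, evict 3, frames=[7,4] (faults so far: 4)
  step 5: ref 7 -> HIT, frames=[7,4] (faults so far: 4)
  step 6: ref 3 -> FAULT, evict 7, frames=[3,4] (faults so far: 5)
  step 7: ref 7 -> FAULT, evict 4, frames=[3,7] (faults so far: 6)
  step 8: ref 3 -> HIT, frames=[3,7] (faults so far: 6)
  step 9: ref 2 -> FAULT, evict 3, frames=[2,7] (faults so far: 7)
  FIFO total faults: 7
--- LRU ---
  step 0: ref 4 -> FAULT, frames=[4,-] (faults so far: 1)
  step 1: ref 3 -> FAULT, frames=[4,3] (faults so far: 2)
  step 2: ref 4 -> HIT, frames=[4,3] (faults so far: 2)
  step 3: ref 7 -> FAULT, evict 3, frames=[4,7] (faults so far: 3)
  step 4: ref 4 -> HIT, frames=[4,7] (faults so far: 3)
  step 5: ref 7 -> HIT, frames=[4,7] (faults so far: 3)
  step 6: ref 3 -> FAULT, evict 4, frames=[3,7] (faults so far: 4)
  step 7: ref 7 -> HIT, frames=[3,7] (faults so far: 4)
  step 8: ref 3 -> HIT, frames=[3,7] (faults so far: 4)
  step 9: ref 2 -> FAULT, evict 7, frames=[3,2] (faults so far: 5)
  LRU total faults: 5
--- Optimal ---
  step 0: ref 4 -> FAULT, frames=[4,-] (faults so far: 1)
  step 1: ref 3 -> FAULT, frames=[4,3] (faults so far: 2)
  step 2: ref 4 -> HIT, frames=[4,3] (faults so far: 2)
  step 3: ref 7 -> FAULT, evict 3, frames=[4,7] (faults so far: 3)
  step 4: ref 4 -> HIT, frames=[4,7] (faults so far: 3)
  step 5: ref 7 -> HIT, frames=[4,7] (faults so far: 3)
  step 6: ref 3 -> FAULT, evict 4, frames=[3,7] (faults so far: 4)
  step 7: ref 7 -> HIT, frames=[3,7] (faults so far: 4)
  step 8: ref 3 -> HIT, frames=[3,7] (faults so far: 4)
  step 9: ref 2 -> FAULT, evict 3, frames=[2,7] (faults so far: 5)
  Optimal total faults: 5

Answer: 7 5 5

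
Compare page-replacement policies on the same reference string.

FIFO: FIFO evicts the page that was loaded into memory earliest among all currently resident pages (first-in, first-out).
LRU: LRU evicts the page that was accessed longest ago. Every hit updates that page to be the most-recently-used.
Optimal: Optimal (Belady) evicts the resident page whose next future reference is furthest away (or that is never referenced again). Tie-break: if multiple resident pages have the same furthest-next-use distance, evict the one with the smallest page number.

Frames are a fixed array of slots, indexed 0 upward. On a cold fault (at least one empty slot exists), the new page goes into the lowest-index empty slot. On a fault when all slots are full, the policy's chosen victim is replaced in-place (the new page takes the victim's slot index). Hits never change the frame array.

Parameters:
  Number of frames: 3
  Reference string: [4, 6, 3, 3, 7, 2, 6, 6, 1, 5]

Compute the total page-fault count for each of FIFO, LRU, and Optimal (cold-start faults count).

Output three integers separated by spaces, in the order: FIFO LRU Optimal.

--- FIFO ---
  step 0: ref 4 -> FAULT, frames=[4,-,-] (faults so far: 1)
  step 1: ref 6 -> FAULT, frames=[4,6,-] (faults so far: 2)
  step 2: ref 3 -> FAULT, frames=[4,6,3] (faults so far: 3)
  step 3: ref 3 -> HIT, frames=[4,6,3] (faults so far: 3)
  step 4: ref 7 -> FAULT, evict 4, frames=[7,6,3] (faults so far: 4)
  step 5: ref 2 -> FAULT, evict 6, frames=[7,2,3] (faults so far: 5)
  step 6: ref 6 -> FAULT, evict 3, frames=[7,2,6] (faults so far: 6)
  step 7: ref 6 -> HIT, frames=[7,2,6] (faults so far: 6)
  step 8: ref 1 -> FAULT, evict 7, frames=[1,2,6] (faults so far: 7)
  step 9: ref 5 -> FAULT, evict 2, frames=[1,5,6] (faults so far: 8)
  FIFO total faults: 8
--- LRU ---
  step 0: ref 4 -> FAULT, frames=[4,-,-] (faults so far: 1)
  step 1: ref 6 -> FAULT, frames=[4,6,-] (faults so far: 2)
  step 2: ref 3 -> FAULT, frames=[4,6,3] (faults so far: 3)
  step 3: ref 3 -> HIT, frames=[4,6,3] (faults so far: 3)
  step 4: ref 7 -> FAULT, evict 4, frames=[7,6,3] (faults so far: 4)
  step 5: ref 2 -> FAULT, evict 6, frames=[7,2,3] (faults so far: 5)
  step 6: ref 6 -> FAULT, evict 3, frames=[7,2,6] (faults so far: 6)
  step 7: ref 6 -> HIT, frames=[7,2,6] (faults so far: 6)
  step 8: ref 1 -> FAULT, evict 7, frames=[1,2,6] (faults so far: 7)
  step 9: ref 5 -> FAULT, evict 2, frames=[1,5,6] (faults so far: 8)
  LRU total faults: 8
--- Optimal ---
  step 0: ref 4 -> FAULT, frames=[4,-,-] (faults so far: 1)
  step 1: ref 6 -> FAULT, frames=[4,6,-] (faults so far: 2)
  step 2: ref 3 -> FAULT, frames=[4,6,3] (faults so far: 3)
  step 3: ref 3 -> HIT, frames=[4,6,3] (faults so far: 3)
  step 4: ref 7 -> FAULT, evict 3, frames=[4,6,7] (faults so far: 4)
  step 5: ref 2 -> FAULT, evict 4, frames=[2,6,7] (faults so far: 5)
  step 6: ref 6 -> HIT, frames=[2,6,7] (faults so far: 5)
  step 7: ref 6 -> HIT, frames=[2,6,7] (faults so far: 5)
  step 8: ref 1 -> FAULT, evict 2, frames=[1,6,7] (faults so far: 6)
  step 9: ref 5 -> FAULT, evict 1, frames=[5,6,7] (faults so far: 7)
  Optimal total faults: 7

Answer: 8 8 7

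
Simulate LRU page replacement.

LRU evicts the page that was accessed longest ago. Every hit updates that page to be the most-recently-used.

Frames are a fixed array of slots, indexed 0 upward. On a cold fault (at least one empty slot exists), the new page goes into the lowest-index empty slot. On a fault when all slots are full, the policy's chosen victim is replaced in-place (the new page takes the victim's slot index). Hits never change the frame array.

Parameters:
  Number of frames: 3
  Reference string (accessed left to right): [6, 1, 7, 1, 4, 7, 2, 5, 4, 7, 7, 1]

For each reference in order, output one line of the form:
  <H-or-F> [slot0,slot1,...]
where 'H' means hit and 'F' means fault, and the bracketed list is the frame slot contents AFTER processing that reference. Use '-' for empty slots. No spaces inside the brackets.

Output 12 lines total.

F [6,-,-]
F [6,1,-]
F [6,1,7]
H [6,1,7]
F [4,1,7]
H [4,1,7]
F [4,2,7]
F [5,2,7]
F [5,2,4]
F [5,7,4]
H [5,7,4]
F [1,7,4]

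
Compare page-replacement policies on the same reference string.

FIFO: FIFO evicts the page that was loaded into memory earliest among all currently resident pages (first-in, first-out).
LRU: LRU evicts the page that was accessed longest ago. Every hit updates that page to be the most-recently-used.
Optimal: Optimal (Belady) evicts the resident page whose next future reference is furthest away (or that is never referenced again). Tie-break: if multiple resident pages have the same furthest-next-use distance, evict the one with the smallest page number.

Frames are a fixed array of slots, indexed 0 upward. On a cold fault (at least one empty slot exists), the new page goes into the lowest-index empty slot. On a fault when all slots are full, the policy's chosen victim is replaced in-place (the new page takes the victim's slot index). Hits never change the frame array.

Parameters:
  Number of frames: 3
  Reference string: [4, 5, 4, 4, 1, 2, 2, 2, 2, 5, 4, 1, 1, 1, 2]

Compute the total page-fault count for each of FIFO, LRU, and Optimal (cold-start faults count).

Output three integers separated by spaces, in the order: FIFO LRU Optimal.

--- FIFO ---
  step 0: ref 4 -> FAULT, frames=[4,-,-] (faults so far: 1)
  step 1: ref 5 -> FAULT, frames=[4,5,-] (faults so far: 2)
  step 2: ref 4 -> HIT, frames=[4,5,-] (faults so far: 2)
  step 3: ref 4 -> HIT, frames=[4,5,-] (faults so far: 2)
  step 4: ref 1 -> FAULT, frames=[4,5,1] (faults so far: 3)
  step 5: ref 2 -> FAULT, evict 4, frames=[2,5,1] (faults so far: 4)
  step 6: ref 2 -> HIT, frames=[2,5,1] (faults so far: 4)
  step 7: ref 2 -> HIT, frames=[2,5,1] (faults so far: 4)
  step 8: ref 2 -> HIT, frames=[2,5,1] (faults so far: 4)
  step 9: ref 5 -> HIT, frames=[2,5,1] (faults so far: 4)
  step 10: ref 4 -> FAULT, evict 5, frames=[2,4,1] (faults so far: 5)
  step 11: ref 1 -> HIT, frames=[2,4,1] (faults so far: 5)
  step 12: ref 1 -> HIT, frames=[2,4,1] (faults so far: 5)
  step 13: ref 1 -> HIT, frames=[2,4,1] (faults so far: 5)
  step 14: ref 2 -> HIT, frames=[2,4,1] (faults so far: 5)
  FIFO total faults: 5
--- LRU ---
  step 0: ref 4 -> FAULT, frames=[4,-,-] (faults so far: 1)
  step 1: ref 5 -> FAULT, frames=[4,5,-] (faults so far: 2)
  step 2: ref 4 -> HIT, frames=[4,5,-] (faults so far: 2)
  step 3: ref 4 -> HIT, frames=[4,5,-] (faults so far: 2)
  step 4: ref 1 -> FAULT, frames=[4,5,1] (faults so far: 3)
  step 5: ref 2 -> FAULT, evict 5, frames=[4,2,1] (faults so far: 4)
  step 6: ref 2 -> HIT, frames=[4,2,1] (faults so far: 4)
  step 7: ref 2 -> HIT, frames=[4,2,1] (faults so far: 4)
  step 8: ref 2 -> HIT, frames=[4,2,1] (faults so far: 4)
  step 9: ref 5 -> FAULT, evict 4, frames=[5,2,1] (faults so far: 5)
  step 10: ref 4 -> FAULT, evict 1, frames=[5,2,4] (faults so far: 6)
  step 11: ref 1 -> FAULT, evict 2, frames=[5,1,4] (faults so far: 7)
  step 12: ref 1 -> HIT, frames=[5,1,4] (faults so far: 7)
  step 13: ref 1 -> HIT, frames=[5,1,4] (faults so far: 7)
  step 14: ref 2 -> FAULT, evict 5, frames=[2,1,4] (faults so far: 8)
  LRU total faults: 8
--- Optimal ---
  step 0: ref 4 -> FAULT, frames=[4,-,-] (faults so far: 1)
  step 1: ref 5 -> FAULT, frames=[4,5,-] (faults so far: 2)
  step 2: ref 4 -> HIT, frames=[4,5,-] (faults so far: 2)
  step 3: ref 4 -> HIT, frames=[4,5,-] (faults so far: 2)
  step 4: ref 1 -> FAULT, frames=[4,5,1] (faults so far: 3)
  step 5: ref 2 -> FAULT, evict 1, frames=[4,5,2] (faults so far: 4)
  step 6: ref 2 -> HIT, frames=[4,5,2] (faults so far: 4)
  step 7: ref 2 -> HIT, frames=[4,5,2] (faults so far: 4)
  step 8: ref 2 -> HIT, frames=[4,5,2] (faults so far: 4)
  step 9: ref 5 -> HIT, frames=[4,5,2] (faults so far: 4)
  step 10: ref 4 -> HIT, frames=[4,5,2] (faults so far: 4)
  step 11: ref 1 -> FAULT, evict 4, frames=[1,5,2] (faults so far: 5)
  step 12: ref 1 -> HIT, frames=[1,5,2] (faults so far: 5)
  step 13: ref 1 -> HIT, frames=[1,5,2] (faults so far: 5)
  step 14: ref 2 -> HIT, frames=[1,5,2] (faults so far: 5)
  Optimal total faults: 5

Answer: 5 8 5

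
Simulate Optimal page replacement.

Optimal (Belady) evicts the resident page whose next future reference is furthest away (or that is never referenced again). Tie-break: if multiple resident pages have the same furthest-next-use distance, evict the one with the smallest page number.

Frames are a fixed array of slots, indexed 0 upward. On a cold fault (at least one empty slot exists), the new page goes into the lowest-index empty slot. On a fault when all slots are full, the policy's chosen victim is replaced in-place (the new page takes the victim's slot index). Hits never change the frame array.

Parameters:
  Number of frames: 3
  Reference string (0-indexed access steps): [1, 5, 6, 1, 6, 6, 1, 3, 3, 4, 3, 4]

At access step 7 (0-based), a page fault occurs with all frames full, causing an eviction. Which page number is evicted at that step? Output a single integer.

Step 0: ref 1 -> FAULT, frames=[1,-,-]
Step 1: ref 5 -> FAULT, frames=[1,5,-]
Step 2: ref 6 -> FAULT, frames=[1,5,6]
Step 3: ref 1 -> HIT, frames=[1,5,6]
Step 4: ref 6 -> HIT, frames=[1,5,6]
Step 5: ref 6 -> HIT, frames=[1,5,6]
Step 6: ref 1 -> HIT, frames=[1,5,6]
Step 7: ref 3 -> FAULT, evict 1, frames=[3,5,6]
At step 7: evicted page 1

Answer: 1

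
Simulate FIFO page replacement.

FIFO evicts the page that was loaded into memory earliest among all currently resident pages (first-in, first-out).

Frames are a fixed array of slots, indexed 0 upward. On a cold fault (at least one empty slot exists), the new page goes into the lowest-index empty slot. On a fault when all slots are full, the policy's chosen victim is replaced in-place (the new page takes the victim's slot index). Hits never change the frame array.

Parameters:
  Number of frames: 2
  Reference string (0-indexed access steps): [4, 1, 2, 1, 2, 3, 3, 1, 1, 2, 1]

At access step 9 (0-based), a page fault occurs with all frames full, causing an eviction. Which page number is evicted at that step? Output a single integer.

Answer: 3

Derivation:
Step 0: ref 4 -> FAULT, frames=[4,-]
Step 1: ref 1 -> FAULT, frames=[4,1]
Step 2: ref 2 -> FAULT, evict 4, frames=[2,1]
Step 3: ref 1 -> HIT, frames=[2,1]
Step 4: ref 2 -> HIT, frames=[2,1]
Step 5: ref 3 -> FAULT, evict 1, frames=[2,3]
Step 6: ref 3 -> HIT, frames=[2,3]
Step 7: ref 1 -> FAULT, evict 2, frames=[1,3]
Step 8: ref 1 -> HIT, frames=[1,3]
Step 9: ref 2 -> FAULT, evict 3, frames=[1,2]
At step 9: evicted page 3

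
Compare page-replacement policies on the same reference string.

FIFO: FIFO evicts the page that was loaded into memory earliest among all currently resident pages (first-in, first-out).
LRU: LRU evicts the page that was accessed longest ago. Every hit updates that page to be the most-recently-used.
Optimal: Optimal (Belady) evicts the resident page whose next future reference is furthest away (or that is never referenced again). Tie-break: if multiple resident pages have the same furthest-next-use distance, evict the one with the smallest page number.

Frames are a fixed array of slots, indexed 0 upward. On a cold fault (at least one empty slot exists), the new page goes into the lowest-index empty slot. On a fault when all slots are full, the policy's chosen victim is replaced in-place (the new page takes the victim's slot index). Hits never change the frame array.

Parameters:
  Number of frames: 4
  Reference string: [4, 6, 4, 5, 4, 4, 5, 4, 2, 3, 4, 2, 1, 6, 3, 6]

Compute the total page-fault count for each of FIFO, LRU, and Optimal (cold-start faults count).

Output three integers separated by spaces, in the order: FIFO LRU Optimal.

Answer: 8 8 6

Derivation:
--- FIFO ---
  step 0: ref 4 -> FAULT, frames=[4,-,-,-] (faults so far: 1)
  step 1: ref 6 -> FAULT, frames=[4,6,-,-] (faults so far: 2)
  step 2: ref 4 -> HIT, frames=[4,6,-,-] (faults so far: 2)
  step 3: ref 5 -> FAULT, frames=[4,6,5,-] (faults so far: 3)
  step 4: ref 4 -> HIT, frames=[4,6,5,-] (faults so far: 3)
  step 5: ref 4 -> HIT, frames=[4,6,5,-] (faults so far: 3)
  step 6: ref 5 -> HIT, frames=[4,6,5,-] (faults so far: 3)
  step 7: ref 4 -> HIT, frames=[4,6,5,-] (faults so far: 3)
  step 8: ref 2 -> FAULT, frames=[4,6,5,2] (faults so far: 4)
  step 9: ref 3 -> FAULT, evict 4, frames=[3,6,5,2] (faults so far: 5)
  step 10: ref 4 -> FAULT, evict 6, frames=[3,4,5,2] (faults so far: 6)
  step 11: ref 2 -> HIT, frames=[3,4,5,2] (faults so far: 6)
  step 12: ref 1 -> FAULT, evict 5, frames=[3,4,1,2] (faults so far: 7)
  step 13: ref 6 -> FAULT, evict 2, frames=[3,4,1,6] (faults so far: 8)
  step 14: ref 3 -> HIT, frames=[3,4,1,6] (faults so far: 8)
  step 15: ref 6 -> HIT, frames=[3,4,1,6] (faults so far: 8)
  FIFO total faults: 8
--- LRU ---
  step 0: ref 4 -> FAULT, frames=[4,-,-,-] (faults so far: 1)
  step 1: ref 6 -> FAULT, frames=[4,6,-,-] (faults so far: 2)
  step 2: ref 4 -> HIT, frames=[4,6,-,-] (faults so far: 2)
  step 3: ref 5 -> FAULT, frames=[4,6,5,-] (faults so far: 3)
  step 4: ref 4 -> HIT, frames=[4,6,5,-] (faults so far: 3)
  step 5: ref 4 -> HIT, frames=[4,6,5,-] (faults so far: 3)
  step 6: ref 5 -> HIT, frames=[4,6,5,-] (faults so far: 3)
  step 7: ref 4 -> HIT, frames=[4,6,5,-] (faults so far: 3)
  step 8: ref 2 -> FAULT, frames=[4,6,5,2] (faults so far: 4)
  step 9: ref 3 -> FAULT, evict 6, frames=[4,3,5,2] (faults so far: 5)
  step 10: ref 4 -> HIT, frames=[4,3,5,2] (faults so far: 5)
  step 11: ref 2 -> HIT, frames=[4,3,5,2] (faults so far: 5)
  step 12: ref 1 -> FAULT, evict 5, frames=[4,3,1,2] (faults so far: 6)
  step 13: ref 6 -> FAULT, evict 3, frames=[4,6,1,2] (faults so far: 7)
  step 14: ref 3 -> FAULT, evict 4, frames=[3,6,1,2] (faults so far: 8)
  step 15: ref 6 -> HIT, frames=[3,6,1,2] (faults so far: 8)
  LRU total faults: 8
--- Optimal ---
  step 0: ref 4 -> FAULT, frames=[4,-,-,-] (faults so far: 1)
  step 1: ref 6 -> FAULT, frames=[4,6,-,-] (faults so far: 2)
  step 2: ref 4 -> HIT, frames=[4,6,-,-] (faults so far: 2)
  step 3: ref 5 -> FAULT, frames=[4,6,5,-] (faults so far: 3)
  step 4: ref 4 -> HIT, frames=[4,6,5,-] (faults so far: 3)
  step 5: ref 4 -> HIT, frames=[4,6,5,-] (faults so far: 3)
  step 6: ref 5 -> HIT, frames=[4,6,5,-] (faults so far: 3)
  step 7: ref 4 -> HIT, frames=[4,6,5,-] (faults so far: 3)
  step 8: ref 2 -> FAULT, frames=[4,6,5,2] (faults so far: 4)
  step 9: ref 3 -> FAULT, evict 5, frames=[4,6,3,2] (faults so far: 5)
  step 10: ref 4 -> HIT, frames=[4,6,3,2] (faults so far: 5)
  step 11: ref 2 -> HIT, frames=[4,6,3,2] (faults so far: 5)
  step 12: ref 1 -> FAULT, evict 2, frames=[4,6,3,1] (faults so far: 6)
  step 13: ref 6 -> HIT, frames=[4,6,3,1] (faults so far: 6)
  step 14: ref 3 -> HIT, frames=[4,6,3,1] (faults so far: 6)
  step 15: ref 6 -> HIT, frames=[4,6,3,1] (faults so far: 6)
  Optimal total faults: 6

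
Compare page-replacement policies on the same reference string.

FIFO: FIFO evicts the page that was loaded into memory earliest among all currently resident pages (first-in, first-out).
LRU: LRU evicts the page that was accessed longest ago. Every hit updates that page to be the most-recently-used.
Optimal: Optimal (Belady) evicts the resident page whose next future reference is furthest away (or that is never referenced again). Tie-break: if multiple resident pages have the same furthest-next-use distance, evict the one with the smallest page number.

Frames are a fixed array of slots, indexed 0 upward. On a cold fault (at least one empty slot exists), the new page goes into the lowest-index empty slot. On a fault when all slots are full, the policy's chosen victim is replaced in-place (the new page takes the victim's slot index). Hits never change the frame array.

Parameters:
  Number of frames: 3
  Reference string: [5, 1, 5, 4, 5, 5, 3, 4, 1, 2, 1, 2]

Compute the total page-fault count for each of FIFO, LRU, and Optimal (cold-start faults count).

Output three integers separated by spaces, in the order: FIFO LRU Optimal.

Answer: 6 6 5

Derivation:
--- FIFO ---
  step 0: ref 5 -> FAULT, frames=[5,-,-] (faults so far: 1)
  step 1: ref 1 -> FAULT, frames=[5,1,-] (faults so far: 2)
  step 2: ref 5 -> HIT, frames=[5,1,-] (faults so far: 2)
  step 3: ref 4 -> FAULT, frames=[5,1,4] (faults so far: 3)
  step 4: ref 5 -> HIT, frames=[5,1,4] (faults so far: 3)
  step 5: ref 5 -> HIT, frames=[5,1,4] (faults so far: 3)
  step 6: ref 3 -> FAULT, evict 5, frames=[3,1,4] (faults so far: 4)
  step 7: ref 4 -> HIT, frames=[3,1,4] (faults so far: 4)
  step 8: ref 1 -> HIT, frames=[3,1,4] (faults so far: 4)
  step 9: ref 2 -> FAULT, evict 1, frames=[3,2,4] (faults so far: 5)
  step 10: ref 1 -> FAULT, evict 4, frames=[3,2,1] (faults so far: 6)
  step 11: ref 2 -> HIT, frames=[3,2,1] (faults so far: 6)
  FIFO total faults: 6
--- LRU ---
  step 0: ref 5 -> FAULT, frames=[5,-,-] (faults so far: 1)
  step 1: ref 1 -> FAULT, frames=[5,1,-] (faults so far: 2)
  step 2: ref 5 -> HIT, frames=[5,1,-] (faults so far: 2)
  step 3: ref 4 -> FAULT, frames=[5,1,4] (faults so far: 3)
  step 4: ref 5 -> HIT, frames=[5,1,4] (faults so far: 3)
  step 5: ref 5 -> HIT, frames=[5,1,4] (faults so far: 3)
  step 6: ref 3 -> FAULT, evict 1, frames=[5,3,4] (faults so far: 4)
  step 7: ref 4 -> HIT, frames=[5,3,4] (faults so far: 4)
  step 8: ref 1 -> FAULT, evict 5, frames=[1,3,4] (faults so far: 5)
  step 9: ref 2 -> FAULT, evict 3, frames=[1,2,4] (faults so far: 6)
  step 10: ref 1 -> HIT, frames=[1,2,4] (faults so far: 6)
  step 11: ref 2 -> HIT, frames=[1,2,4] (faults so far: 6)
  LRU total faults: 6
--- Optimal ---
  step 0: ref 5 -> FAULT, frames=[5,-,-] (faults so far: 1)
  step 1: ref 1 -> FAULT, frames=[5,1,-] (faults so far: 2)
  step 2: ref 5 -> HIT, frames=[5,1,-] (faults so far: 2)
  step 3: ref 4 -> FAULT, frames=[5,1,4] (faults so far: 3)
  step 4: ref 5 -> HIT, frames=[5,1,4] (faults so far: 3)
  step 5: ref 5 -> HIT, frames=[5,1,4] (faults so far: 3)
  step 6: ref 3 -> FAULT, evict 5, frames=[3,1,4] (faults so far: 4)
  step 7: ref 4 -> HIT, frames=[3,1,4] (faults so far: 4)
  step 8: ref 1 -> HIT, frames=[3,1,4] (faults so far: 4)
  step 9: ref 2 -> FAULT, evict 3, frames=[2,1,4] (faults so far: 5)
  step 10: ref 1 -> HIT, frames=[2,1,4] (faults so far: 5)
  step 11: ref 2 -> HIT, frames=[2,1,4] (faults so far: 5)
  Optimal total faults: 5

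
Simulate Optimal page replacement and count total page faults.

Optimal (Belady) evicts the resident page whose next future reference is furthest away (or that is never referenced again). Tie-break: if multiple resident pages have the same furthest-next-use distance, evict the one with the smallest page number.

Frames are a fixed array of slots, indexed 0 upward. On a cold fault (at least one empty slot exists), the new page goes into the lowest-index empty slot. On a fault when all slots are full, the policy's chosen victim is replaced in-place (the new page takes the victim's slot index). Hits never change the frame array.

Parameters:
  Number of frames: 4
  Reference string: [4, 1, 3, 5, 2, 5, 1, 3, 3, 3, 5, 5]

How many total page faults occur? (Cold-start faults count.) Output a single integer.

Step 0: ref 4 → FAULT, frames=[4,-,-,-]
Step 1: ref 1 → FAULT, frames=[4,1,-,-]
Step 2: ref 3 → FAULT, frames=[4,1,3,-]
Step 3: ref 5 → FAULT, frames=[4,1,3,5]
Step 4: ref 2 → FAULT (evict 4), frames=[2,1,3,5]
Step 5: ref 5 → HIT, frames=[2,1,3,5]
Step 6: ref 1 → HIT, frames=[2,1,3,5]
Step 7: ref 3 → HIT, frames=[2,1,3,5]
Step 8: ref 3 → HIT, frames=[2,1,3,5]
Step 9: ref 3 → HIT, frames=[2,1,3,5]
Step 10: ref 5 → HIT, frames=[2,1,3,5]
Step 11: ref 5 → HIT, frames=[2,1,3,5]
Total faults: 5

Answer: 5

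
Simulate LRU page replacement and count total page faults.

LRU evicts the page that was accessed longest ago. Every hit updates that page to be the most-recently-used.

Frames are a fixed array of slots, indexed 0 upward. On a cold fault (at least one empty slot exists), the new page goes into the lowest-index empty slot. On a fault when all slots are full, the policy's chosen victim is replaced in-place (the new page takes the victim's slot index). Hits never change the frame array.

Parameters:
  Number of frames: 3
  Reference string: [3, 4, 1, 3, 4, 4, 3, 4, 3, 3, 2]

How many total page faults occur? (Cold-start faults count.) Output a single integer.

Answer: 4

Derivation:
Step 0: ref 3 → FAULT, frames=[3,-,-]
Step 1: ref 4 → FAULT, frames=[3,4,-]
Step 2: ref 1 → FAULT, frames=[3,4,1]
Step 3: ref 3 → HIT, frames=[3,4,1]
Step 4: ref 4 → HIT, frames=[3,4,1]
Step 5: ref 4 → HIT, frames=[3,4,1]
Step 6: ref 3 → HIT, frames=[3,4,1]
Step 7: ref 4 → HIT, frames=[3,4,1]
Step 8: ref 3 → HIT, frames=[3,4,1]
Step 9: ref 3 → HIT, frames=[3,4,1]
Step 10: ref 2 → FAULT (evict 1), frames=[3,4,2]
Total faults: 4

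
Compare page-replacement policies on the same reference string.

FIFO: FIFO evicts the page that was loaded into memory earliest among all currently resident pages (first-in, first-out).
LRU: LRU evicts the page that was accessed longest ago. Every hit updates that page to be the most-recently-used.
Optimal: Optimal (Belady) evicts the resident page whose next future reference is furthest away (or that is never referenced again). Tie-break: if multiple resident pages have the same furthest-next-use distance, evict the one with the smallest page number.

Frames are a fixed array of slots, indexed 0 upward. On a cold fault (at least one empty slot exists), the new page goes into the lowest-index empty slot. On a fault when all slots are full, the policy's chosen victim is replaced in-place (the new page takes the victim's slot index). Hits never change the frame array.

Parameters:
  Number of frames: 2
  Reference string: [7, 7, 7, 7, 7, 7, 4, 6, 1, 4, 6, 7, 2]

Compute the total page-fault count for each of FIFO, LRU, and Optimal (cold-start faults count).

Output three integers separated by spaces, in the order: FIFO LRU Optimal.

--- FIFO ---
  step 0: ref 7 -> FAULT, frames=[7,-] (faults so far: 1)
  step 1: ref 7 -> HIT, frames=[7,-] (faults so far: 1)
  step 2: ref 7 -> HIT, frames=[7,-] (faults so far: 1)
  step 3: ref 7 -> HIT, frames=[7,-] (faults so far: 1)
  step 4: ref 7 -> HIT, frames=[7,-] (faults so far: 1)
  step 5: ref 7 -> HIT, frames=[7,-] (faults so far: 1)
  step 6: ref 4 -> FAULT, frames=[7,4] (faults so far: 2)
  step 7: ref 6 -> FAULT, evict 7, frames=[6,4] (faults so far: 3)
  step 8: ref 1 -> FAULT, evict 4, frames=[6,1] (faults so far: 4)
  step 9: ref 4 -> FAULT, evict 6, frames=[4,1] (faults so far: 5)
  step 10: ref 6 -> FAULT, evict 1, frames=[4,6] (faults so far: 6)
  step 11: ref 7 -> FAULT, evict 4, frames=[7,6] (faults so far: 7)
  step 12: ref 2 -> FAULT, evict 6, frames=[7,2] (faults so far: 8)
  FIFO total faults: 8
--- LRU ---
  step 0: ref 7 -> FAULT, frames=[7,-] (faults so far: 1)
  step 1: ref 7 -> HIT, frames=[7,-] (faults so far: 1)
  step 2: ref 7 -> HIT, frames=[7,-] (faults so far: 1)
  step 3: ref 7 -> HIT, frames=[7,-] (faults so far: 1)
  step 4: ref 7 -> HIT, frames=[7,-] (faults so far: 1)
  step 5: ref 7 -> HIT, frames=[7,-] (faults so far: 1)
  step 6: ref 4 -> FAULT, frames=[7,4] (faults so far: 2)
  step 7: ref 6 -> FAULT, evict 7, frames=[6,4] (faults so far: 3)
  step 8: ref 1 -> FAULT, evict 4, frames=[6,1] (faults so far: 4)
  step 9: ref 4 -> FAULT, evict 6, frames=[4,1] (faults so far: 5)
  step 10: ref 6 -> FAULT, evict 1, frames=[4,6] (faults so far: 6)
  step 11: ref 7 -> FAULT, evict 4, frames=[7,6] (faults so far: 7)
  step 12: ref 2 -> FAULT, evict 6, frames=[7,2] (faults so far: 8)
  LRU total faults: 8
--- Optimal ---
  step 0: ref 7 -> FAULT, frames=[7,-] (faults so far: 1)
  step 1: ref 7 -> HIT, frames=[7,-] (faults so far: 1)
  step 2: ref 7 -> HIT, frames=[7,-] (faults so far: 1)
  step 3: ref 7 -> HIT, frames=[7,-] (faults so far: 1)
  step 4: ref 7 -> HIT, frames=[7,-] (faults so far: 1)
  step 5: ref 7 -> HIT, frames=[7,-] (faults so far: 1)
  step 6: ref 4 -> FAULT, frames=[7,4] (faults so far: 2)
  step 7: ref 6 -> FAULT, evict 7, frames=[6,4] (faults so far: 3)
  step 8: ref 1 -> FAULT, evict 6, frames=[1,4] (faults so far: 4)
  step 9: ref 4 -> HIT, frames=[1,4] (faults so far: 4)
  step 10: ref 6 -> FAULT, evict 1, frames=[6,4] (faults so far: 5)
  step 11: ref 7 -> FAULT, evict 4, frames=[6,7] (faults so far: 6)
  step 12: ref 2 -> FAULT, evict 6, frames=[2,7] (faults so far: 7)
  Optimal total faults: 7

Answer: 8 8 7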